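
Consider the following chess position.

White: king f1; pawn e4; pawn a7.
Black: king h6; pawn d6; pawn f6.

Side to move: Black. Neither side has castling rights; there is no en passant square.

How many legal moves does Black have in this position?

Black to move; king on h6.
In check: no.
Legal moves: Kh7, Kg7, Kg6, Kh5, Kg5, f5, d5.
Count: 7.

7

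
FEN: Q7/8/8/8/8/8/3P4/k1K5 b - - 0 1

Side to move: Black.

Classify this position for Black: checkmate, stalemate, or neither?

Black to move; black king on a1.
In check: yes, from the white queen on a8.
King squares — b1: attacked by Kc1; a2: attacked by Qa8; b2: attacked by Kc1.
Legal moves for Black: none.
In check with no legal moves → checkmate.

checkmate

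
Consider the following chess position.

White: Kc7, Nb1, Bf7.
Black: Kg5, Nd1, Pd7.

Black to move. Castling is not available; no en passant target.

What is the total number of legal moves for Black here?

Black to move; king on g5.
In check: no.
Legal moves: Kh6, Kf6, Kf5, Kh4, Kg4, Kf4, Ne3, Nc3, Nf2, Nb2, d6, d5.
Count: 12.

12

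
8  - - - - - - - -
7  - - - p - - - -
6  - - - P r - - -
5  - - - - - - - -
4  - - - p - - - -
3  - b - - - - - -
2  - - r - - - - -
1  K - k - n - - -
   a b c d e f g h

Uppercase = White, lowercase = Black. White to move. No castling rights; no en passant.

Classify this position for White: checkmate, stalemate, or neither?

stalemate

White to move; white king on a1.
In check: no.
King squares — b1: attacked by Kc1; a2: attacked by Rc2; b2: attacked by Kc1.
Legal moves for White: none.
Not in check and no legal moves → stalemate.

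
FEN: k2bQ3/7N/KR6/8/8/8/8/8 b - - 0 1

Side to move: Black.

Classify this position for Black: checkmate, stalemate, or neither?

Black to move; black king on a8.
In check: no.
King squares — a7: attacked by Ka6; b7: attacked by Ka6; b8: attacked by Rb6.
Legal moves for Black: none.
Not in check and no legal moves → stalemate.

stalemate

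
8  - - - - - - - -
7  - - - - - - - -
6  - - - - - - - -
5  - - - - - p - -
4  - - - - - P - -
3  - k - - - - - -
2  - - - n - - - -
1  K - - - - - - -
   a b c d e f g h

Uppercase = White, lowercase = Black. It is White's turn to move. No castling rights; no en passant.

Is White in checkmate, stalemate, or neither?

White to move; white king on a1.
In check: no.
King squares — b1: attacked by Nd2; a2: attacked by Kb3; b2: attacked by Kb3.
Legal moves for White: none.
Not in check and no legal moves → stalemate.

stalemate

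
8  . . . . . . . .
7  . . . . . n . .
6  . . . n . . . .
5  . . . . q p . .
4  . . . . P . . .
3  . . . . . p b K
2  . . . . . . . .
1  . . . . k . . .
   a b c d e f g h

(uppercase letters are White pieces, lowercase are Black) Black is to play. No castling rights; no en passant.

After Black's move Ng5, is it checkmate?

After Ng5: white king on h3; in check: yes, from the black knight on g5.
King squares — g2: attacked by Pf3; h2: attacked by Bg3; g3: attacked by Qe5; g4: attacked by Pf5; h4: attacked by Bg3.
White has no legal moves → checkmate.

yes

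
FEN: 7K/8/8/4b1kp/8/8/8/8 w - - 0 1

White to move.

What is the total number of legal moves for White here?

2

White to move; king on h8.
In check: yes, from the black bishop on e5.
Legal moves: Kg8, Kh7.
Count: 2.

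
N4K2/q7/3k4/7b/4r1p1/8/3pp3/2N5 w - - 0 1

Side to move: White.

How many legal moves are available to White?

White to move; king on f8.
In check: no.
Legal moves: Kg8, Nc7, Nb6, Nd3, Nb3, Nxe2, Na2.
Count: 7.

7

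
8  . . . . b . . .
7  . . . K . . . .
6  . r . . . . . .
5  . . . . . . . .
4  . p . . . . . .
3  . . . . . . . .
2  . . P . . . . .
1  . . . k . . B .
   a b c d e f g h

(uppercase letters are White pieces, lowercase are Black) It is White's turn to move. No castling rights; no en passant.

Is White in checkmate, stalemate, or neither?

White to move; white king on d7.
In check: yes, from the black bishop on e8.
King squares — c6: attacked by Rb6; d6: attacked by Rb6; e6: attacked by Rb6; c7: available; e7: available; c8: available; d8: available; e8: available.
Legal moves for White: Kxe8, Kd8, Kc8, Ke7, Kc7.
White is in check but has 5 legal moves → neither.

neither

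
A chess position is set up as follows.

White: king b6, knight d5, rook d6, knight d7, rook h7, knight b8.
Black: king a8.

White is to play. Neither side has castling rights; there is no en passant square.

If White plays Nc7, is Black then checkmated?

yes

After Nc7: black king on a8; in check: yes, from the white knight on c7.
King squares — a7: attacked by Kb6; b7: attacked by Kb6; b8: attacked by Nd7.
Black has no legal moves → checkmate.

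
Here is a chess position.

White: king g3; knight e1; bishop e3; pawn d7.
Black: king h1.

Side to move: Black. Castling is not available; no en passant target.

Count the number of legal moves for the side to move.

Black to move; king on h1.
In check: no.
Legal moves: none.
Count: 0.

0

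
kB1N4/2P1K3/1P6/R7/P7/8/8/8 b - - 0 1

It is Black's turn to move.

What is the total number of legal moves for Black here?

0

Black to move; king on a8.
In check: yes, from the white rook on a5.
Legal moves: none.
Count: 0.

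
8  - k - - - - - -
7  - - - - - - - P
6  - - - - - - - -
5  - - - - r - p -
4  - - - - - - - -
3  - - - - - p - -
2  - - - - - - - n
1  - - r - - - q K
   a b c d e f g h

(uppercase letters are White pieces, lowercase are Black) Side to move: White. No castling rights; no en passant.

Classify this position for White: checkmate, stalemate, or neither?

checkmate

White to move; white king on h1.
In check: yes, from the black queen on g1.
King squares — g1: attacked by Rc1; g2: attacked by Qg1; h2: attacked by Qg1.
Legal moves for White: none.
In check with no legal moves → checkmate.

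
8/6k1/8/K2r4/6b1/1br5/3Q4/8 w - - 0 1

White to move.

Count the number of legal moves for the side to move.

White to move; king on a5.
In check: yes, from the black rook on d5.
Legal moves: Kb6, Ka6, Kb4, Qxd5.
Count: 4.

4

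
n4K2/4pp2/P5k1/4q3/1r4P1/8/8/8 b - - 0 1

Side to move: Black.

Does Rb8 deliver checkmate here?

yes

After Rb8: white king on f8; in check: yes, from the black rook on b8.
King squares — e7: attacked by Qe5; f7: attacked by Kg6; g7: attacked by Qe5; e8: attacked by Rb8; g8: attacked by Rb8.
White has no legal moves → checkmate.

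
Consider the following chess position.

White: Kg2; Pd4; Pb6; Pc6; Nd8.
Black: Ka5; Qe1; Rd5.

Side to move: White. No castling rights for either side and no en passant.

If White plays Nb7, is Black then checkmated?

After Nb7: black king on a5; in check: yes, from the white knight on b7.
Black has 5 legal replies: Kxb6, Ka6, Kb5, Kb4, Ka4.
In check but a legal move exists → not checkmate.

no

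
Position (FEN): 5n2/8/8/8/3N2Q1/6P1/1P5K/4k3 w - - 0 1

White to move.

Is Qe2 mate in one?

yes

After Qe2: black king on e1; in check: yes, from the white queen on e2.
King squares — d1: attacked by Qe2; f1: attacked by Qe2; d2: attacked by Qe2; e2: attacked by Nd4; f2: attacked by Qe2.
Black has no legal moves → checkmate.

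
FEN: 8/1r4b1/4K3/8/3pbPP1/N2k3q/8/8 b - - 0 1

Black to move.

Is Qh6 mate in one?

After Qh6: white king on e6; in check: yes, from the black queen on h6.
King squares — d5: attacked by Be4; e5: attacked by Bg7; f5: attacked by Be4; d6: attacked by Qh6; f6: attacked by Qh6; d7: attacked by Rb7; e7: attacked by Rb7; f7: attacked by Rb7.
White has no legal moves → checkmate.

yes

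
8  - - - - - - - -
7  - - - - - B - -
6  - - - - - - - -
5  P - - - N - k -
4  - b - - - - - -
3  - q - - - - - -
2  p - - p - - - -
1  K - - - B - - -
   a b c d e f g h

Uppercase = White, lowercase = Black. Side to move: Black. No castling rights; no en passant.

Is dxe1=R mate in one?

yes

After dxe1=R: white king on a1; in check: yes, from the black rook on e1.
King squares — b1: attacked by Re1; a2: attacked by Qb3; b2: attacked by Qb3.
White has no legal moves → checkmate.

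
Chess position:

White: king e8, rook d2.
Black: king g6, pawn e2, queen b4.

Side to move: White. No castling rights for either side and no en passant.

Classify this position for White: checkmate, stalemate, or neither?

neither

White to move; white king on e8.
In check: no.
Legal moves for White: Kd8, Kd7, Rd8, Rd7, Rd6+, Rd5, Rd4, Rd3, Rxe2, Rc2, Rb2, Ra2, Rd1.
White has 13 legal moves and is not in check → neither.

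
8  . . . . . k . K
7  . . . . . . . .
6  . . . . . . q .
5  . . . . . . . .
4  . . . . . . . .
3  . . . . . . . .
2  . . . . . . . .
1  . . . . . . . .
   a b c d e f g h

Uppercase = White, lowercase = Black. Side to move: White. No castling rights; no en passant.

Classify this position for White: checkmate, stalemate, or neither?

White to move; white king on h8.
In check: no.
King squares — g7: attacked by Qg6; h7: attacked by Qg6; g8: attacked by Qg6.
Legal moves for White: none.
Not in check and no legal moves → stalemate.

stalemate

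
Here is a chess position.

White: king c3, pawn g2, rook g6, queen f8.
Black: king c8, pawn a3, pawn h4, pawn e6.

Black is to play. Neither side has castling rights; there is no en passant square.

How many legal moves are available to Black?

Black to move; king on c8.
In check: yes, from the white queen on f8.
Legal moves: Kd7, Kc7, Kb7.
Count: 3.

3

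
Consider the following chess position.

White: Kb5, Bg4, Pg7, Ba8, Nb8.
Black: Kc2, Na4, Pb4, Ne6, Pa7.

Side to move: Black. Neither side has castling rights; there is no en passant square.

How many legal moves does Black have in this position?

Black to move; king on c2.
In check: no.
Legal moves: Nf8, Nd8, Nxg7, Nc7+, Ng5, Nec5, Nf4, Nd4+, Nb6, Nac5, Nc3+, Nb2, Kd3, Kc3, Kb3, Kd2, Kb2, Kc1, Kb1, a6+, b3, a5.
Count: 22.

22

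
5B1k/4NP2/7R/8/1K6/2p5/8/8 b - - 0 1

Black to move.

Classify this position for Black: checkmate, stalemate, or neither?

checkmate

Black to move; black king on h8.
In check: yes, from the white rook on h6.
King squares — g7: attacked by Bf8; h7: attacked by Rh6; g8: attacked by Ne7.
Legal moves for Black: none.
In check with no legal moves → checkmate.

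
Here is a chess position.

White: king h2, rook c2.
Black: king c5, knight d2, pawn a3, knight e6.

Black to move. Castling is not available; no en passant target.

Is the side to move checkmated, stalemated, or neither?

Black to move; black king on c5.
In check: yes, from the white rook on c2.
King squares — b4: available; c4: attacked by Rc2; d4: available; b5: available; d5: available; b6: available; c6: attacked by Rc2; d6: available.
Legal moves for Black: Kd6, Kb6, Kd5, Kb5, Kd4, Kb4, Nc4.
Black is in check but has 7 legal moves → neither.

neither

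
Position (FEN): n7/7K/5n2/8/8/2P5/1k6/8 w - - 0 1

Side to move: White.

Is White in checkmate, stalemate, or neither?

neither

White to move; white king on h7.
In check: yes, from the black knight on f6.
King squares — g6: available; h6: available; g7: available; g8: attacked by Nf6; h8: available.
Legal moves for White: Kh8, Kg7, Kh6, Kg6.
White is in check but has 4 legal moves → neither.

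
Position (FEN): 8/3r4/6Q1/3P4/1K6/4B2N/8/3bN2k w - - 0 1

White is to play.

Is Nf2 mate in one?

no

After Nf2: black king on h1; in check: yes, from the white knight on f2.
Black has 1 legal reply: Kh2.
In check but a legal move exists → not checkmate.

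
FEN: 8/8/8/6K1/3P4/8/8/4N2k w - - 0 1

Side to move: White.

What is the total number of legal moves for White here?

13

White to move; king on g5.
In check: no.
Legal moves: Kh6, Kg6, Kf6, Kh5, Kf5, Kh4, Kg4, Kf4, Nf3, Nd3, Ng2, Nc2, d5.
Count: 13.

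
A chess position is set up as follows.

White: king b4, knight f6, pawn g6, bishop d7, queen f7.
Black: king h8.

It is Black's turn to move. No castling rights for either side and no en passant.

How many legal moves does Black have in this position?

0

Black to move; king on h8.
In check: no.
Legal moves: none.
Count: 0.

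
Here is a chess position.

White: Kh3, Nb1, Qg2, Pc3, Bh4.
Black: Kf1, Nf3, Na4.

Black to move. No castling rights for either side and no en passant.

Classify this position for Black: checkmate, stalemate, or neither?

Black to move; black king on f1.
In check: yes, from the white queen on g2.
King squares — e1: attacked by Bh4; g1: attacked by Qg2; e2: attacked by Qg2; f2: attacked by Qg2; g2: attacked by Kh3.
Legal moves for Black: none.
In check with no legal moves → checkmate.

checkmate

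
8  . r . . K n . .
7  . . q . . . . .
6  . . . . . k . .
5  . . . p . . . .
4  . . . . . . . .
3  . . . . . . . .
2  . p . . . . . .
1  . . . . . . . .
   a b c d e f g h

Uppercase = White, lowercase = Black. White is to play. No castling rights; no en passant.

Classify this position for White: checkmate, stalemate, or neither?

checkmate

White to move; white king on e8.
In check: yes, from the black rook on b8.
King squares — d7: attacked by Qc7; e7: attacked by Kf6; f7: attacked by Kf6; d8: attacked by Qc7; f8: attacked by Rb8.
Legal moves for White: none.
In check with no legal moves → checkmate.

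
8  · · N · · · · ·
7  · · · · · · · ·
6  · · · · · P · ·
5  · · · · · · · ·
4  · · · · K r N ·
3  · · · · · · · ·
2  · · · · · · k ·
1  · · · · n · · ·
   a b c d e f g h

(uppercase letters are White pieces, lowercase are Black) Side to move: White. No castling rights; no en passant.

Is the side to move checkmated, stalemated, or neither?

neither

White to move; white king on e4.
In check: yes, from the black rook on f4.
Legal moves for White: Ke5, Kd5, Kxf4, Ke3.
White is in check but has 4 legal moves → neither.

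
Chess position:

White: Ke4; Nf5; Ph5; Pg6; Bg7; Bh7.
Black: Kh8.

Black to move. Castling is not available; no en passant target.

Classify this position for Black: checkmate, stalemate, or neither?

checkmate

Black to move; black king on h8.
In check: yes, from the white bishop on g7.
King squares — g7: attacked by Nf5; h7: attacked by Pg6; g8: attacked by Bh7.
Legal moves for Black: none.
In check with no legal moves → checkmate.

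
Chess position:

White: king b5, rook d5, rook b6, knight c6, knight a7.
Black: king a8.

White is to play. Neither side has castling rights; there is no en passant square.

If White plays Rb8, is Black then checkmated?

After Rb8: black king on a8; in check: yes, from the white rook on b8.
King squares — a7: attacked by Nc6; b7: attacked by Rb8; b8: attacked by Nc6.
Black has no legal moves → checkmate.

yes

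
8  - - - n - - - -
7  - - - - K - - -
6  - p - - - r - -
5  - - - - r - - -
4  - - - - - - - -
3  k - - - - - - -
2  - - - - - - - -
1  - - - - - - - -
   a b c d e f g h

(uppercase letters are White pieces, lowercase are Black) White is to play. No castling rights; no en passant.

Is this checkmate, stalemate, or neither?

White to move; white king on e7.
In check: yes, from the black rook on e5.
King squares — d6: attacked by Rf6; e6: attacked by Re5; f6: available; d7: available; f7: attacked by Rf6; d8: available; e8: attacked by Re5; f8: attacked by Rf6.
Legal moves for White: Kxd8, Kd7, Kxf6.
White is in check but has 3 legal moves → neither.

neither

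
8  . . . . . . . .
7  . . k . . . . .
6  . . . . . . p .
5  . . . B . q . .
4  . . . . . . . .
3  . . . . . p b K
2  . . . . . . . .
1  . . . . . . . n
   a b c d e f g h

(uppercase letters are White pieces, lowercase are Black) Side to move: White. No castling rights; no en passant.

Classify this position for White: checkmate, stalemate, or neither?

checkmate

White to move; white king on h3.
In check: yes, from the black queen on f5.
King squares — g2: attacked by Pf3; h2: attacked by Bg3; g3: attacked by Nh1; g4: attacked by Qf5; h4: attacked by Bg3.
Legal moves for White: none.
In check with no legal moves → checkmate.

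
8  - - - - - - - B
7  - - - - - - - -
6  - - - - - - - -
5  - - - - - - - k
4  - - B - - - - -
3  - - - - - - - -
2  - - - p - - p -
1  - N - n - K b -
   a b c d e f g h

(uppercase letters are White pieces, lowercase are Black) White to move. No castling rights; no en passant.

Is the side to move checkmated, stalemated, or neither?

White to move; white king on f1.
In check: yes, from the black pawn on g2.
Legal moves for White: Kxg2, Ke2, Kxg1.
White is in check but has 3 legal moves → neither.

neither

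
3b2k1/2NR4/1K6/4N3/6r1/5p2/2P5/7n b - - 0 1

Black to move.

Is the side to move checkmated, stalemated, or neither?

Black to move; black king on g8.
In check: no.
Legal moves for Black include: Kh8, Kf8, Be7, Bxc7+, Bf6, Bg5, Bh4, Rg7, Rg6+, Rg5, Rh4, Rf4, Re4, Rd4, Rc4, Rb4+, Ra4, Rg3, ... (list truncated; more exist).
Black has legal moves and is not in check → neither.

neither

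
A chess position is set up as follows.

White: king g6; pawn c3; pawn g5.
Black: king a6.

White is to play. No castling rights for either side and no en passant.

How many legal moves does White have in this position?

8

White to move; king on g6.
In check: no.
Legal moves: Kh7, Kg7, Kf7, Kh6, Kf6, Kh5, Kf5, c4.
Count: 8.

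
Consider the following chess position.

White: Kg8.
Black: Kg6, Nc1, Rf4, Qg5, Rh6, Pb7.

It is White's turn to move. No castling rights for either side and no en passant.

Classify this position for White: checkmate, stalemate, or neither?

White to move; white king on g8.
In check: no.
King squares — f7: attacked by Rf4; g7: attacked by Kg6; h7: attacked by Kg6; f8: attacked by Rf4; h8: attacked by Rh6.
Legal moves for White: none.
Not in check and no legal moves → stalemate.

stalemate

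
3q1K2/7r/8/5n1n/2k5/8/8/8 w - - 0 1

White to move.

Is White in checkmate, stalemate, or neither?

White to move; white king on f8.
In check: yes, from the black queen on d8.
King squares — e7: attacked by Nf5; f7: attacked by Rh7; g7: attacked by Nf5; e8: attacked by Qd8; g8: attacked by Qd8.
Legal moves for White: none.
In check with no legal moves → checkmate.

checkmate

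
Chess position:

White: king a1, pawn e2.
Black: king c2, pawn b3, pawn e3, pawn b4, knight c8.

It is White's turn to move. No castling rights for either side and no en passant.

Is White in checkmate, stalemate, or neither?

White to move; white king on a1.
In check: no.
King squares — b1: attacked by Kc2; a2: attacked by Pb3; b2: attacked by Kc2.
Legal moves for White: none.
Not in check and no legal moves → stalemate.

stalemate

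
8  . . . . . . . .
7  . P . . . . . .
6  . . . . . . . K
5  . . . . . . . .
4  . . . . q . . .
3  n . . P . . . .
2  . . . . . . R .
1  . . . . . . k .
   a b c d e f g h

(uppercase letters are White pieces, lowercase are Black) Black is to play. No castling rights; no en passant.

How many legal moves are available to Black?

4

Black to move; king on g1.
In check: yes, from the white rook on g2.
Legal moves: Kxg2, Kh1, Kf1, Qxg2.
Count: 4.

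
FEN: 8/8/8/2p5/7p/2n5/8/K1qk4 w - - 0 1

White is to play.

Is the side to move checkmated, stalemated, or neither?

White to move; white king on a1.
In check: yes, from the black queen on c1.
King squares — b1: attacked by Qc1; a2: attacked by Nc3; b2: attacked by Qc1.
Legal moves for White: none.
In check with no legal moves → checkmate.

checkmate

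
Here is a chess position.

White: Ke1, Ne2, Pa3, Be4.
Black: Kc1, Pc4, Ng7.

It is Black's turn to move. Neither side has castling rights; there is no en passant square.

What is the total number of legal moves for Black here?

1

Black to move; king on c1.
In check: yes, from the white knight on e2.
Legal moves: Kb2.
Count: 1.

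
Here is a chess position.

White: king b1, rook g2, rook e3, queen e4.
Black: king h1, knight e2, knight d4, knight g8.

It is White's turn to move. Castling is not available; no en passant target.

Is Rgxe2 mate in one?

After Rgxe2: black king on h1; in check: yes, from the white queen on e4.
Black has 2 legal replies: Kg1, Nf3.
In check but a legal move exists → not checkmate.

no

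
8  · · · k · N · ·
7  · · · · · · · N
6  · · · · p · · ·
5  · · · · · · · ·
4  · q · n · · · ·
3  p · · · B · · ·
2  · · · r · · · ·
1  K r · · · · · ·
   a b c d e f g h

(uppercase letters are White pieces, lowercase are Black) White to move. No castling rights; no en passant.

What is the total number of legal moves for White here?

White to move; king on a1.
In check: yes, from the black rook on b1.
Legal moves: none.
Count: 0.

0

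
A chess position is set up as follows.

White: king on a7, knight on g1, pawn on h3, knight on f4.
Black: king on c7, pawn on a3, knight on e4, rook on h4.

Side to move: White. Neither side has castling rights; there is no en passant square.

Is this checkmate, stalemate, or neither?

neither

White to move; white king on a7.
In check: no.
Legal moves for White: Ka8, Ka6, Ng6, Ne6+, Nh5, Nd5+, Nd3, Ng2, Nfe2, Nf3, Nge2.
White has 11 legal moves and is not in check → neither.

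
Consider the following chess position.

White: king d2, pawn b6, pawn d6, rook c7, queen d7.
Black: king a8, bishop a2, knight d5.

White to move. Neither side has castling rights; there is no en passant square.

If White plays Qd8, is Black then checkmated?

After Qd8: black king on a8; in check: yes, from the white queen on d8.
King squares — a7: attacked by Pb6; b7: attacked by Rc7; b8: attacked by Qd8.
Black has no legal moves → checkmate.

yes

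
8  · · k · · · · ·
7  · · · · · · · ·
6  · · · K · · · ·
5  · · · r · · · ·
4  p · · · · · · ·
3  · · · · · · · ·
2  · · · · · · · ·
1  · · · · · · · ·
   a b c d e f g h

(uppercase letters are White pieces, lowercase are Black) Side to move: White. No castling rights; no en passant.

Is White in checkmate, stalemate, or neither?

neither

White to move; white king on d6.
In check: yes, from the black rook on d5.
King squares — c5: attacked by Rd5; d5: available; e5: attacked by Rd5; c6: available; e6: available; c7: attacked by Kc8; d7: attacked by Rd5; e7: available.
Legal moves for White: Ke7, Ke6, Kc6, Kxd5.
White is in check but has 4 legal moves → neither.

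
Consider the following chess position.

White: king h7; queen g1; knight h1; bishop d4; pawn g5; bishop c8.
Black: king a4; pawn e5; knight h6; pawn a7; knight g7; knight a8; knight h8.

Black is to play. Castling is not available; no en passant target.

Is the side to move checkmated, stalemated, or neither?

neither

Black to move; black king on a4.
In check: no.
Legal moves for Black include: N8f7, Ng6, Nc7, Nb6, Ne8, Ne6, Nh5, Ngf5, Ng8, N6f7, Nhf5, Ng4, Kb5, Ka5, Kb4, Kb3, Ka3, exd4, ... (list truncated; more exist).
Black has legal moves and is not in check → neither.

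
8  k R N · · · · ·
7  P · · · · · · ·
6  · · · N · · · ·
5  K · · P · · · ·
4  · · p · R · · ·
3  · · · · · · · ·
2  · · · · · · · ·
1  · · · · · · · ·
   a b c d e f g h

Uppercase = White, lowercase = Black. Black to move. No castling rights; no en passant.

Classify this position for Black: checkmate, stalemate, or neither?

checkmate

Black to move; black king on a8.
In check: yes, from the white rook on b8.
King squares — a7: attacked by Nc8; b7: attacked by Nd6; b8: attacked by Pa7.
Legal moves for Black: none.
In check with no legal moves → checkmate.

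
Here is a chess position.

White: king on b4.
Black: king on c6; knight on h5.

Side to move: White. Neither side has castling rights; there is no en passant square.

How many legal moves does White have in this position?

6

White to move; king on b4.
In check: no.
Legal moves: Ka5, Kc4, Ka4, Kc3, Kb3, Ka3.
Count: 6.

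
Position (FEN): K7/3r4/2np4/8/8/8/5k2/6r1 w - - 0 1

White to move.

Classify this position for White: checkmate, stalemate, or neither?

White to move; white king on a8.
In check: no.
King squares — a7: attacked by Nc6; b7: attacked by Rd7; b8: attacked by Nc6.
Legal moves for White: none.
Not in check and no legal moves → stalemate.

stalemate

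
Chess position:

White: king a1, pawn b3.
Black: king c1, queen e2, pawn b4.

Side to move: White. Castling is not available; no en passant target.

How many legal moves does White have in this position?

White to move; king on a1.
In check: no.
Legal moves: none.
Count: 0.

0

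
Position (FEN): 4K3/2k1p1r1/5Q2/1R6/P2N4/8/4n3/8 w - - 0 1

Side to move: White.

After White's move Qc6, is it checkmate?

yes

After Qc6: black king on c7; in check: yes, from the white queen on c6.
King squares — b6: attacked by Rb5; c6: attacked by Nd4; d6: attacked by Qc6; b7: attacked by Rb5; d7: attacked by Qc6; b8: attacked by Rb5; c8: attacked by Qc6; d8: attacked by Ke8.
Black has no legal moves → checkmate.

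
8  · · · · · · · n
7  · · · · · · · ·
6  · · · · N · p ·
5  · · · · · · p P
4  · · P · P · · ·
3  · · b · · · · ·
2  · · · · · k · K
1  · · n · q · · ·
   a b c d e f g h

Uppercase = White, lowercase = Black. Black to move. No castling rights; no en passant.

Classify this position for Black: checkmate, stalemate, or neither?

neither

Black to move; black king on f2.
In check: no.
Legal moves for Black include: Nf7, Bg7, Bf6, Be5+, Ba5, Bd4, Bb4, Bd2, Bb2, Ba1, Kf3, Ke3, Ke2, Kf1, Qxe4, Qe3, Qe2, Qd2, ... (list truncated; more exist).
Black has legal moves and is not in check → neither.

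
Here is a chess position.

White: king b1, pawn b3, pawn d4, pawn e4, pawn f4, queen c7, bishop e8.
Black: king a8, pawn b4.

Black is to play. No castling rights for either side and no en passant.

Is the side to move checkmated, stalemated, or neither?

stalemate

Black to move; black king on a8.
In check: no.
King squares — a7: attacked by Qc7; b7: attacked by Qc7; b8: attacked by Qc7.
Legal moves for Black: none.
Not in check and no legal moves → stalemate.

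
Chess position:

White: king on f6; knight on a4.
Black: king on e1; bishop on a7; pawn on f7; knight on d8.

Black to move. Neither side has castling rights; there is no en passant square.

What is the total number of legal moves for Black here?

Black to move; king on e1.
In check: no.
Legal moves: Nb7, Ne6, Nc6, Bb8, Bb6, Bc5, Bd4+, Be3, Bf2, Bg1, Kf2, Ke2, Kd2, Kf1, Kd1.
Count: 15.

15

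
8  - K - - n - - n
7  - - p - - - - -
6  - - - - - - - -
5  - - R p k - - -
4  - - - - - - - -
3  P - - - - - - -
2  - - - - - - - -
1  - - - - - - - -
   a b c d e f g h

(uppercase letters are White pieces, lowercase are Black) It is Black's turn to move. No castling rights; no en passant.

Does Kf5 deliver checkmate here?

no

After Kf5: white king on b8; in check: no.
White is not in check, so this cannot be checkmate.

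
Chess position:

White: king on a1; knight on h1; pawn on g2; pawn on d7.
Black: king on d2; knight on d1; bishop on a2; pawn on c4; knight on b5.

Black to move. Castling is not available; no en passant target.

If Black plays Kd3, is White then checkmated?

After Kd3: white king on a1; in check: no.
White is not in check, so this cannot be checkmate.

no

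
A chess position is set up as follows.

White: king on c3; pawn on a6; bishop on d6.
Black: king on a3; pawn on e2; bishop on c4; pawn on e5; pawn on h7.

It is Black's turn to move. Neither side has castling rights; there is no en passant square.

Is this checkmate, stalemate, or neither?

Black to move; black king on a3.
In check: yes, from the white bishop on d6.
King squares — a2: available; b2: attacked by Kc3; b3: attacked by Kc3; a4: available; b4: attacked by Kc3.
Legal moves for Black: Ka4, Ka2.
Black is in check but has 2 legal moves → neither.

neither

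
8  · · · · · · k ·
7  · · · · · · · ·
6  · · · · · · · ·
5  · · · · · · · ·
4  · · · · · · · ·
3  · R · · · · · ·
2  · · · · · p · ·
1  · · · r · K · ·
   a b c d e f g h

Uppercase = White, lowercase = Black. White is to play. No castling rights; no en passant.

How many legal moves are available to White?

White to move; king on f1.
In check: yes, from the black rook on d1.
Legal moves: Kg2, Kxf2, Ke2.
Count: 3.

3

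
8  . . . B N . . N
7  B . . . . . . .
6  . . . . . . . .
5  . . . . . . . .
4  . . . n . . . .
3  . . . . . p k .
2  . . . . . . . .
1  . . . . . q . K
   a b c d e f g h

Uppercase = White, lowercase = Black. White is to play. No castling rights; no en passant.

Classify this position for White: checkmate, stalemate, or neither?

checkmate

White to move; white king on h1.
In check: yes, from the black queen on f1.
King squares — g1: attacked by Qf1; g2: attacked by Qf1; h2: attacked by Kg3.
Legal moves for White: none.
In check with no legal moves → checkmate.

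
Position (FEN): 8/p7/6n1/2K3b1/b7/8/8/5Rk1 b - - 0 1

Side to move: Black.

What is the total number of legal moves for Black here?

Black to move; king on g1.
In check: yes, from the white rook on f1.
Legal moves: Kh2, Kg2, Kxf1.
Count: 3.

3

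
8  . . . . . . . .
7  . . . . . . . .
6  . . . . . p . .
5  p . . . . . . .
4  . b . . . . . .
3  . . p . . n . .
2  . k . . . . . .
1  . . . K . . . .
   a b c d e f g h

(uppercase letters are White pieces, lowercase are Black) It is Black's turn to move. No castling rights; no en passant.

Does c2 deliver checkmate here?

After c2: white king on d1; in check: yes, from the black pawn on c2.
White has 1 legal reply: Ke2.
In check but a legal move exists → not checkmate.

no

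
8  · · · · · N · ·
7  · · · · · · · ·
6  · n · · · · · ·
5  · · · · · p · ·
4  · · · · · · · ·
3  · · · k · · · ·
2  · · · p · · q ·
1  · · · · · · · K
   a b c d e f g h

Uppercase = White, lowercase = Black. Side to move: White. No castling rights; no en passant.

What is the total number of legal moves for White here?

White to move; king on h1.
In check: yes, from the black queen on g2.
Legal moves: Kxg2.
Count: 1.

1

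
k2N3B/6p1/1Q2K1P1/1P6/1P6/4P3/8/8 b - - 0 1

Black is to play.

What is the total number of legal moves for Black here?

0

Black to move; king on a8.
In check: no.
Legal moves: none.
Count: 0.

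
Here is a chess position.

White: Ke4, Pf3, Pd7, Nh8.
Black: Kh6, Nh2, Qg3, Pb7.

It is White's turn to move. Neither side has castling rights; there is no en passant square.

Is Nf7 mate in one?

no

After Nf7: black king on h6; in check: yes, from the white knight on f7.
Black has 4 legal replies: Kh7, Kg7, Kg6, Kh5.
In check but a legal move exists → not checkmate.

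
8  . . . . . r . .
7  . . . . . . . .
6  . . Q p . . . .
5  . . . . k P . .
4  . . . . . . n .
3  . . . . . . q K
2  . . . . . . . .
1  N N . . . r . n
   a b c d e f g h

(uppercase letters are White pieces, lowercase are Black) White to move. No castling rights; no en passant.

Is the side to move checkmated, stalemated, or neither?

checkmate

White to move; white king on h3.
In check: yes, from the black queen on g3.
King squares — g2: attacked by Qg3; h2: attacked by Qg3; g3: attacked by Nh1; g4: attacked by Qg3; h4: attacked by Qg3.
Legal moves for White: none.
In check with no legal moves → checkmate.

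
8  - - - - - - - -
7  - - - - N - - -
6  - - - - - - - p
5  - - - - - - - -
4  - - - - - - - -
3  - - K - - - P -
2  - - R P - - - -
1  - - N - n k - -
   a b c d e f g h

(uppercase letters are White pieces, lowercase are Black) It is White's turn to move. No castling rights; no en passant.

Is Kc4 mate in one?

After Kc4: black king on f1; in check: no.
Black is not in check, so this cannot be checkmate.

no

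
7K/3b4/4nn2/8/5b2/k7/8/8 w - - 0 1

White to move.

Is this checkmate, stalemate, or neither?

White to move; white king on h8.
In check: no.
King squares — g7: attacked by Ne6; h7: attacked by Nf6; g8: attacked by Nf6.
Legal moves for White: none.
Not in check and no legal moves → stalemate.

stalemate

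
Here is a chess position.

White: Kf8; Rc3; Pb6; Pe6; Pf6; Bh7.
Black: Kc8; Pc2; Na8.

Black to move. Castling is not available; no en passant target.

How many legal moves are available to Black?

Black to move; king on c8.
In check: yes, from the white rook on c3.
Legal moves: Kd8, Kb8, Kb7, Nc7.
Count: 4.

4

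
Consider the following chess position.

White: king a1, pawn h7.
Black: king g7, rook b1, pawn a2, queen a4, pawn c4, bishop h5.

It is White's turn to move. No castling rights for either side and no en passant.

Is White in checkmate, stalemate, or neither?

checkmate

White to move; white king on a1.
In check: yes, from the black rook on b1.
King squares — b1: attacked by Pa2; a2: attacked by Qa4; b2: attacked by Rb1.
Legal moves for White: none.
In check with no legal moves → checkmate.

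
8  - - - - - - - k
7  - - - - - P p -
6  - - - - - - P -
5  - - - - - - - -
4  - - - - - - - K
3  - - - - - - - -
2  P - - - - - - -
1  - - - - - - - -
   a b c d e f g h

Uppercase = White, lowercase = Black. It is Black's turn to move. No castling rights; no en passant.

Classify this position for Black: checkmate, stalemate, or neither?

stalemate

Black to move; black king on h8.
In check: no.
King squares — g7: own pawn; h7: attacked by Pg6; g8: attacked by Pf7.
Legal moves for Black: none.
Not in check and no legal moves → stalemate.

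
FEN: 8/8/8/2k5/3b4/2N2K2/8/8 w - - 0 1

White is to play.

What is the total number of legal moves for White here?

White to move; king on f3.
In check: no.
Legal moves: Kg4, Kf4, Ke4, Kg3, Kg2, Ke2, Nd5, Nb5, Ne4+, Na4+, Ne2, Na2, Nd1, Nb1.
Count: 14.

14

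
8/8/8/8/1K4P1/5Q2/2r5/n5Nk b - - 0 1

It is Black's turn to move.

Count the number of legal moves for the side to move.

3

Black to move; king on h1.
In check: yes, from the white queen on f3.
Legal moves: Kh2, Kxg1, Rg2.
Count: 3.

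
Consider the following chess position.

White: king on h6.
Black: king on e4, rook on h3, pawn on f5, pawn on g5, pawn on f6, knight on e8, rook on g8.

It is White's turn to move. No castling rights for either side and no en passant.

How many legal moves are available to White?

0

White to move; king on h6.
In check: yes, from the black rook on h3.
Legal moves: none.
Count: 0.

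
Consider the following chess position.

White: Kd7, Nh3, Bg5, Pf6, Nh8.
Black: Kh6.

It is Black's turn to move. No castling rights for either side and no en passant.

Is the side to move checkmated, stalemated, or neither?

neither

Black to move; black king on h6.
In check: yes, from the white bishop on g5.
Legal moves for Black: Kh7, Kh5.
Black is in check but has 2 legal moves → neither.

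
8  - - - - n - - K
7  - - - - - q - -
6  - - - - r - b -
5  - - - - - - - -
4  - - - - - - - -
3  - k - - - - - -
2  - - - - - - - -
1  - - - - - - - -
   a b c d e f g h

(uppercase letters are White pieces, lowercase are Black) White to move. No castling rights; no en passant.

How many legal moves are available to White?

White to move; king on h8.
In check: no.
Legal moves: none.
Count: 0.

0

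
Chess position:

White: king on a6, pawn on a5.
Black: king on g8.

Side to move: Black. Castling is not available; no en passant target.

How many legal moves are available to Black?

5

Black to move; king on g8.
In check: no.
Legal moves: Kh8, Kf8, Kh7, Kg7, Kf7.
Count: 5.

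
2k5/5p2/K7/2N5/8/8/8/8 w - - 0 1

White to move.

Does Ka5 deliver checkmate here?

no

After Ka5: black king on c8; in check: no.
Black is not in check, so this cannot be checkmate.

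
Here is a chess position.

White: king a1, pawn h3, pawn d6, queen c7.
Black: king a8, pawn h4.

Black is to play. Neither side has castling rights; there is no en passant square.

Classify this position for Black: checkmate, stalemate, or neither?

Black to move; black king on a8.
In check: no.
King squares — a7: attacked by Qc7; b7: attacked by Qc7; b8: attacked by Qc7.
Legal moves for Black: none.
Not in check and no legal moves → stalemate.

stalemate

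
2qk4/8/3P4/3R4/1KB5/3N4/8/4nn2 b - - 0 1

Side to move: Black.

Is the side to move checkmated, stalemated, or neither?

Black to move; black king on d8.
In check: no.
Legal moves for Black include: Ke8, Kd7, Qb8+, Qa8, Qd7, Qc7, Qb7+, Qe6, Qc6, Qa6, Qf5, Qc5+, Qg4, Qxc4+, Qh3, Ng3, Ne3, Nh2, ... (list truncated; more exist).
Black has legal moves and is not in check → neither.

neither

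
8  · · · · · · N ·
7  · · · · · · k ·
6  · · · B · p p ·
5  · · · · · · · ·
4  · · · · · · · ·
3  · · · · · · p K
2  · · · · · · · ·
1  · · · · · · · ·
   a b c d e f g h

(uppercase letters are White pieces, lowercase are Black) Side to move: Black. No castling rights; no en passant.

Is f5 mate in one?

After f5: white king on h3; in check: no.
White is not in check, so this cannot be checkmate.

no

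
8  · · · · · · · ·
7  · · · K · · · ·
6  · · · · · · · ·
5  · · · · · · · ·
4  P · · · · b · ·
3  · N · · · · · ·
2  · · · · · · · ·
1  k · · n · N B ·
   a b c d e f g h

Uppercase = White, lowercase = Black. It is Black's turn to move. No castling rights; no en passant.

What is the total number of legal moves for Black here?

Black to move; king on a1.
In check: yes, from the white knight on b3.
Legal moves: Kb2, Ka2, Kb1.
Count: 3.

3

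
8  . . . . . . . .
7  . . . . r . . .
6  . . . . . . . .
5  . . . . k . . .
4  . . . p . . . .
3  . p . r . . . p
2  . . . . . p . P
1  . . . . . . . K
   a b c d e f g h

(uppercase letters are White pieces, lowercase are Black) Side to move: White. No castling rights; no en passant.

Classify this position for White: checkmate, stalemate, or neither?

White to move; white king on h1.
In check: no.
King squares — g1: attacked by Pf2; g2: attacked by Ph3; h2: own pawn.
Legal moves for White: none.
Not in check and no legal moves → stalemate.

stalemate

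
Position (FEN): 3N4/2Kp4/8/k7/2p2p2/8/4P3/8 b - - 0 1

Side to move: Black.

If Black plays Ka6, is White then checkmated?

After Ka6: white king on c7; in check: no.
White is not in check, so this cannot be checkmate.

no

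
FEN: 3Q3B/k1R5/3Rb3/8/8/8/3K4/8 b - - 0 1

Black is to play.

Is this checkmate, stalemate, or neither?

Black to move; black king on a7.
In check: yes, from the white rook on c7.
King squares — a6: attacked by Rd6; b6: attacked by Rd6; b7: attacked by Rc7; a8: attacked by Qd8; b8: attacked by Qd8.
Legal moves for Black: none.
In check with no legal moves → checkmate.

checkmate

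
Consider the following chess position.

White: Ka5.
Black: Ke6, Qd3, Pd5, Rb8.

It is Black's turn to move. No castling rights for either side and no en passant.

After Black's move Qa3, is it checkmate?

yes

After Qa3: white king on a5; in check: yes, from the black queen on a3.
King squares — a4: attacked by Qa3; b4: attacked by Qa3; b5: attacked by Rb8; a6: attacked by Qa3; b6: attacked by Rb8.
White has no legal moves → checkmate.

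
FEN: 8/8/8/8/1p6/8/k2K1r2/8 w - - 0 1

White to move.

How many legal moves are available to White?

5

White to move; king on d2.
In check: yes, from the black rook on f2.
Legal moves: Ke3, Kd3, Ke1, Kd1, Kc1.
Count: 5.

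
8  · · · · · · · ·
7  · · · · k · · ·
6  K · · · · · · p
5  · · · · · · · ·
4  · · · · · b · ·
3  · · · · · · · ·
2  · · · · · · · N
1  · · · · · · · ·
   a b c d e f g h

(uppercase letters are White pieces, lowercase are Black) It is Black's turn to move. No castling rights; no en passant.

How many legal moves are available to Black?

19

Black to move; king on e7.
In check: no.
Legal moves: Kf8, Ke8, Kd8, Kf7, Kd7, Kf6, Ke6, Kd6, Bb8, Bc7, Bd6, Bg5, Be5, Bg3, Be3, Bxh2, Bd2, Bc1, h5.
Count: 19.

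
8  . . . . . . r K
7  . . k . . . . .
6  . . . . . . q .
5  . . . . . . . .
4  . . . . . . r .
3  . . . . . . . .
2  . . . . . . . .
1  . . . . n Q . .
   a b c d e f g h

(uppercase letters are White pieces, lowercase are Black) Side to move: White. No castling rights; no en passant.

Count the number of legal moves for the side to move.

White to move; king on h8.
In check: yes, from the black rook on g8.
Legal moves: none.
Count: 0.

0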